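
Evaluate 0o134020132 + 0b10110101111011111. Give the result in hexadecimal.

0x1718c39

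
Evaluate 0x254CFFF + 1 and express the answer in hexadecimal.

The trailing 3 digits are F (max in base 16), so adding 1 cascades: they roll to 0 and the next digit up increments.

0x254D000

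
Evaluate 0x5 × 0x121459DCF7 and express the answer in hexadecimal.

Multiply each base-16 digit by 5, carrying:
  7×5 = 35 → write 3 carry 2
  F×5+2 = 77 → write D carry 4
  C×5+4 = 64 → write 0 carry 4
  D×5+4 = 69 → write 5 carry 4
  9×5+4 = 49 → write 1 carry 3
  5×5+3 = 28 → write C carry 1
  4×5+1 = 21 → write 5 carry 1
  1×5+1 = 6 → write 6
  2×5 = 10 → write A
  1×5 = 5 → write 5

0x5A65C150D3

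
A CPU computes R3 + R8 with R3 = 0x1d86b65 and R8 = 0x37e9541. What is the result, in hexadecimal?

0x55700a6

Add column by column in base 16, right to left:
  5+1 = 6
  6+4 = a
  b+5 = 0 carry 1
  6+9+1 = 0 carry 1
  8+e+1 = 7 carry 1
  d+7+1 = 5 carry 1
  1+3+1 = 5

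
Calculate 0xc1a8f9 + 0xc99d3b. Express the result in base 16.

0x18b4634

Add column by column in base 16, right to left:
  9+b = 4 carry 1
  f+3+1 = 3 carry 1
  8+d+1 = 6 carry 1
  a+9+1 = 4 carry 1
  1+9+1 = b
  c+c = 8 carry 1
  final carry 1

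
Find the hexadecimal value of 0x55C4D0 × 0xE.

0x4B0C360

Multiply each base-16 digit by 14, carrying:
  0×14 = 0 → write 0
  D×14 = 182 → write 6 carry 11
  4×14+11 = 67 → write 3 carry 4
  C×14+4 = 172 → write C carry 10
  5×14+10 = 80 → write 0 carry 5
  5×14+5 = 75 → write B carry 4
  remaining carry: 4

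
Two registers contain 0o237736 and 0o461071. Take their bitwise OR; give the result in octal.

0o677777

OR each oct digit independently (no carries):
  2|4=6, 3|6=7, 7|1=7, 7|0=7, 3|7=7, 6|1=7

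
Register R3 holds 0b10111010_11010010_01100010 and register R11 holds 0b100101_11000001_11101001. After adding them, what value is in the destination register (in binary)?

Add column by column in base 2, right to left:
  0+1 = 1
  1+0 = 1
  0+0 = 0
  0+1 = 1
  0+0 = 0
  1+1 = 0 carry 1
  1+1+1 = 1 carry 1
  0+1+1 = 0 carry 1
  0+1+1 = 0 carry 1
  1+0+1 = 0 carry 1
  0+0+1 = 1
  0+0 = 0
  1+0 = 1
  0+0 = 0
  1+1 = 0 carry 1
  1+1+1 = 1 carry 1
  0+1+1 = 0 carry 1
  1+0+1 = 0 carry 1
  0+1+1 = 0 carry 1
  1+0+1 = 0 carry 1
  1+0+1 = 0 carry 1
  1+1+1 = 1 carry 1
  0+0+1 = 1
  1+0 = 1

0b111000001001010001001011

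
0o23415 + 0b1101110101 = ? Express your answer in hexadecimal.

0x2A82

0o23415 = 0x270D in hexadecimal.
0b1101110101 = 0x375 in hexadecimal.
Add column by column in base 16, right to left:
  D+5 = 2 carry 1
  0+7+1 = 8
  7+3 = A
  2+0 = 2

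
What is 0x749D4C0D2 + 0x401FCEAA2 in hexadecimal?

0xB4BD1AB74

Add column by column in base 16, right to left:
  2+2 = 4
  D+A = 7 carry 1
  0+A+1 = B
  C+E = A carry 1
  4+C+1 = 1 carry 1
  D+F+1 = D carry 1
  9+1+1 = B
  4+0 = 4
  7+4 = B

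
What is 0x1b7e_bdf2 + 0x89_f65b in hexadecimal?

Add column by column in base 16, right to left:
  2+b = d
  f+5 = 4 carry 1
  d+6+1 = 4 carry 1
  b+f+1 = b carry 1
  e+9+1 = 8 carry 1
  7+8+1 = 0 carry 1
  b+0+1 = c
  1+0 = 1

0x1c08b44d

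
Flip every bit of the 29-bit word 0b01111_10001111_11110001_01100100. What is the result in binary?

0b10000011100000000111010011011

Invert each bit: 01111100011111111000101100100 → 10000011100000000111010011011.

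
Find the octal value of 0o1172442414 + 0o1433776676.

Add column by column in base 8, right to left:
  4+6 = 2 carry 1
  1+7+1 = 1 carry 1
  4+6+1 = 3 carry 1
  2+6+1 = 1 carry 1
  4+7+1 = 4 carry 1
  4+7+1 = 4 carry 1
  2+3+1 = 6
  7+3 = 2 carry 1
  1+4+1 = 6
  1+1 = 2

0o2626441312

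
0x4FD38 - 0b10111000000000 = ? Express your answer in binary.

0x4FD38 = 0b1001111110100111000 in binary.
Subtract column by column in base 2:
  0-0 → 0
  0-0 → 0
  0-0 → 0
  1-0 → 1
  1-0 → 1
  1-0 → 1
  0-0 → 0
  0-0 → 0
  1-0 → 1
  0-1 → 1 (borrow)
  1-1-1 → 1 (borrow)
  1-1-1 → 1 (borrow)
  1-0-1 → 0
  1-1 → 0
  1-0 → 1
  1-0 → 1
  0-0 → 0
  0-0 → 0
  1-0 → 1

0b1001100111100111000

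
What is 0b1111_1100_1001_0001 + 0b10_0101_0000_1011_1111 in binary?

Add column by column in base 2, right to left:
  1+1 = 0 carry 1
  0+1+1 = 0 carry 1
  0+1+1 = 0 carry 1
  0+1+1 = 0 carry 1
  1+1+1 = 1 carry 1
  0+1+1 = 0 carry 1
  0+0+1 = 1
  1+1 = 0 carry 1
  0+0+1 = 1
  0+0 = 0
  1+0 = 1
  1+0 = 1
  1+1 = 0 carry 1
  1+0+1 = 0 carry 1
  1+1+1 = 1 carry 1
  1+0+1 = 0 carry 1
  0+0+1 = 1
  0+1 = 1

0b110100110101010000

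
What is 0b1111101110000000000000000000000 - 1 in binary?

The trailing 22 digits are 0, so subtracting 1 borrows through: they become 1 and the next digit up decrements.

0b1111101101111111111111111111111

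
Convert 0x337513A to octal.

Expand each hex digit to 4 bits: 3=0011 3=0011 7=0111 5=0101 1=0001 3=0011 A=1010.
Group the bits in threes: 011 001 101 110 101 000 100 111 010 → 315650472.

0o315650472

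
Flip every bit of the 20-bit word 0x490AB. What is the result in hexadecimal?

0xB6F54

Each hex digit d becomes F−d:
  4→B, 9→6, 0→F, A→5, B→4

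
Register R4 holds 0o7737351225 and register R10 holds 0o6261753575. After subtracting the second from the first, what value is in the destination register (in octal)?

0o1455375430

Subtract column by column in base 8:
  5-5 → 0
  2-7 → 3 (borrow)
  2-5-1 → 4 (borrow)
  1-3-1 → 5 (borrow)
  5-5-1 → 7 (borrow)
  3-7-1 → 3 (borrow)
  7-1-1 → 5
  3-6 → 5 (borrow)
  7-2-1 → 4
  7-6 → 1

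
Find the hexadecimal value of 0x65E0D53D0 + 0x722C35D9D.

0xD80D0B16D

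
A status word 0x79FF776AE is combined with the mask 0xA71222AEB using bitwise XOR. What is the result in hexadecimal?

0xDEED55C45

XOR each hex digit independently (no carries):
  7^A=D, 9^7=E, F^1=E, F^2=D, 7^2=5, 7^2=5, 6^A=C, A^E=4, E^B=5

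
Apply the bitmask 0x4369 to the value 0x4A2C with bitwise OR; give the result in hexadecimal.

0x4B6D

OR each hex digit independently (no carries):
  4|4=4, A|3=B, 2|6=6, C|9=D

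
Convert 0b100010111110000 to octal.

0o42760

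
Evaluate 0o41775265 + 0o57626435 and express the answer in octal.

0o121623722

Add column by column in base 8, right to left:
  5+5 = 2 carry 1
  6+3+1 = 2 carry 1
  2+4+1 = 7
  5+6 = 3 carry 1
  7+2+1 = 2 carry 1
  7+6+1 = 6 carry 1
  1+7+1 = 1 carry 1
  4+5+1 = 2 carry 1
  final carry 1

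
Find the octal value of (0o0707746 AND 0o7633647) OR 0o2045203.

0o0707746 AND 0o7633647 = 0o0603646.
Then OR with 0o2045203.

0o2647647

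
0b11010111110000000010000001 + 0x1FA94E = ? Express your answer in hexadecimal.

0x37EA9CF

0b11010111110000000010000001 = 0x35F0081 in hexadecimal.
Add column by column in base 16, right to left:
  1+E = F
  8+4 = C
  0+9 = 9
  0+A = A
  F+F = E carry 1
  5+1+1 = 7
  3+0 = 3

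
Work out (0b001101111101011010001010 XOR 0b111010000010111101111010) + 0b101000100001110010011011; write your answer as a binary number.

0b1100000100001011010001011

First 0b001101111101011010001010 XOR 0b111010000010111101111010 = 0b110111111111100111110000.
Add column by column in base 2, right to left:
  0+1 = 1
  0+1 = 1
  0+0 = 0
  0+1 = 1
  1+1 = 0 carry 1
  1+0+1 = 0 carry 1
  1+0+1 = 0 carry 1
  1+1+1 = 1 carry 1
  1+0+1 = 0 carry 1
  0+0+1 = 1
  0+1 = 1
  1+1 = 0 carry 1
  1+1+1 = 1 carry 1
  1+0+1 = 0 carry 1
  1+0+1 = 0 carry 1
  1+0+1 = 0 carry 1
  1+0+1 = 0 carry 1
  1+1+1 = 1 carry 1
  1+0+1 = 0 carry 1
  1+0+1 = 0 carry 1
  1+0+1 = 0 carry 1
  0+1+1 = 0 carry 1
  1+0+1 = 0 carry 1
  1+1+1 = 1 carry 1
  final carry 1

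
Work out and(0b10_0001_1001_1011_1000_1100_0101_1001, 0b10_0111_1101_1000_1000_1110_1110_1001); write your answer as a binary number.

0b100001100110001000110001001001

AND bit by bit (1 only where both bits are 1):
  100001100110111000110001011001
& 100111110110001000111011101001
= 100001100110001000110001001001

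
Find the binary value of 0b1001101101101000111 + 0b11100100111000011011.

Add column by column in base 2, right to left:
  1+1 = 0 carry 1
  1+1+1 = 1 carry 1
  1+0+1 = 0 carry 1
  0+1+1 = 0 carry 1
  0+1+1 = 0 carry 1
  0+0+1 = 1
  1+0 = 1
  0+0 = 0
  1+0 = 1
  1+1 = 0 carry 1
  0+1+1 = 0 carry 1
  1+1+1 = 1 carry 1
  1+0+1 = 0 carry 1
  0+0+1 = 1
  1+1 = 0 carry 1
  1+0+1 = 0 carry 1
  0+0+1 = 1
  0+1 = 1
  1+1 = 0 carry 1
  0+1+1 = 0 carry 1
  final carry 1

0b100110010100101100010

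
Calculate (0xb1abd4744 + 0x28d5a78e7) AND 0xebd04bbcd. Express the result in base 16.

Add column by column in base 16, right to left:
  4+7 = b
  4+e = 2 carry 1
  7+8+1 = 0 carry 1
  4+7+1 = c
  d+a = 7 carry 1
  b+5+1 = 1 carry 1
  a+d+1 = 8 carry 1
  1+8+1 = a
  b+2 = d
Sum = 0xda817c02b; now AND with 0xebd04bbcd:
  d&e=c, a&b=a, 8&d=8, 1&0=0, 7&4=4, c&b=8, 0&b=0, 2&c=0, b&d=9

0xca8048009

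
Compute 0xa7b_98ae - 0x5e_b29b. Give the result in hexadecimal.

Subtract column by column in base 16:
  e-b → 3
  a-9 → 1
  8-2 → 6
  9-b → e (borrow)
  b-e-1 → c (borrow)
  7-5-1 → 1
  a-0 → a

0xa1ce613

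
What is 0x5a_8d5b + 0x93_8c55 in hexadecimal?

Add column by column in base 16, right to left:
  b+5 = 0 carry 1
  5+5+1 = b
  d+c = 9 carry 1
  8+8+1 = 1 carry 1
  a+3+1 = e
  5+9 = e

0xee19b0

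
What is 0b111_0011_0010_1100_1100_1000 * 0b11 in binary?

0b1010110011000011001011000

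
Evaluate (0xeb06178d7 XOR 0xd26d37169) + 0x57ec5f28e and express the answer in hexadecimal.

0x91577fc4c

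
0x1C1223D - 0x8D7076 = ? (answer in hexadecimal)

0x133B1C7

Subtract column by column in base 16:
  D-6 → 7
  3-7 → C (borrow)
  2-0-1 → 1
  2-7 → B (borrow)
  1-D-1 → 3 (borrow)
  C-8-1 → 3
  1-0 → 1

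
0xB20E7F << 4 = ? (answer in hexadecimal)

0xB20E7F0

Shifting left by 4 bits = 1 hex digit: append 1 zero.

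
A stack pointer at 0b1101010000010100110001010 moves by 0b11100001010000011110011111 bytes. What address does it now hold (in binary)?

0b101001011010011000100101001

Add column by column in base 2, right to left:
  0+1 = 1
  1+1 = 0 carry 1
  0+1+1 = 0 carry 1
  1+1+1 = 1 carry 1
  0+1+1 = 0 carry 1
  0+0+1 = 1
  0+0 = 0
  1+1 = 0 carry 1
  1+1+1 = 1 carry 1
  0+1+1 = 0 carry 1
  0+1+1 = 0 carry 1
  1+0+1 = 0 carry 1
  0+0+1 = 1
  1+0 = 1
  0+0 = 0
  0+0 = 0
  0+1 = 1
  0+0 = 0
  0+1 = 1
  1+0 = 1
  0+0 = 0
  1+0 = 1
  0+0 = 0
  1+1 = 0 carry 1
  1+1+1 = 1 carry 1
  0+1+1 = 0 carry 1
  final carry 1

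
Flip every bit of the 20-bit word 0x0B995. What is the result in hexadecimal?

0xF466A

Each hex digit d becomes F−d:
  0→F, B→4, 9→6, 9→6, 5→A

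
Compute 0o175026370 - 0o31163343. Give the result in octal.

Subtract column by column in base 8:
  0-3 → 5 (borrow)
  7-4-1 → 2
  3-3 → 0
  6-3 → 3
  2-6 → 4 (borrow)
  0-1-1 → 6 (borrow)
  5-1-1 → 3
  7-3 → 4
  1-0 → 1

0o143643025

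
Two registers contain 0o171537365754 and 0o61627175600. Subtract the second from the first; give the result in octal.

0o107710170154

Subtract column by column in base 8:
  4-0 → 4
  5-0 → 5
  7-6 → 1
  5-5 → 0
  6-7 → 7 (borrow)
  3-1-1 → 1
  7-7 → 0
  3-2 → 1
  5-6 → 7 (borrow)
  1-1-1 → 7 (borrow)
  7-6-1 → 0
  1-0 → 1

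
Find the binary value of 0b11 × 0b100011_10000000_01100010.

Multiply each base-2 digit by 3, carrying:
  0×3 = 0 → write 0
  1×3 = 3 → write 1 carry 1
  0×3+1 = 1 → write 1
  0×3 = 0 → write 0
  0×3 = 0 → write 0
  1×3 = 3 → write 1 carry 1
  1×3+1 = 4 → write 0 carry 2
  0×3+2 = 2 → write 0 carry 1
  0×3+1 = 1 → write 1
  0×3 = 0 → write 0
  0×3 = 0 → write 0
  0×3 = 0 → write 0
  0×3 = 0 → write 0
  0×3 = 0 → write 0
  0×3 = 0 → write 0
  1×3 = 3 → write 1 carry 1
  1×3+1 = 4 → write 0 carry 2
  1×3+2 = 5 → write 1 carry 2
  0×3+2 = 2 → write 0 carry 1
  0×3+1 = 1 → write 1
  0×3 = 0 → write 0
  1×3 = 3 → write 1 carry 1
  remaining carry: 1

0b11010101000000100100110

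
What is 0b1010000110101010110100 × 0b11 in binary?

0b11110010100000000011100

Multiply each base-2 digit by 3, carrying:
  0×3 = 0 → write 0
  0×3 = 0 → write 0
  1×3 = 3 → write 1 carry 1
  0×3+1 = 1 → write 1
  1×3 = 3 → write 1 carry 1
  1×3+1 = 4 → write 0 carry 2
  0×3+2 = 2 → write 0 carry 1
  1×3+1 = 4 → write 0 carry 2
  0×3+2 = 2 → write 0 carry 1
  1×3+1 = 4 → write 0 carry 2
  0×3+2 = 2 → write 0 carry 1
  1×3+1 = 4 → write 0 carry 2
  0×3+2 = 2 → write 0 carry 1
  1×3+1 = 4 → write 0 carry 2
  1×3+2 = 5 → write 1 carry 2
  0×3+2 = 2 → write 0 carry 1
  0×3+1 = 1 → write 1
  0×3 = 0 → write 0
  0×3 = 0 → write 0
  1×3 = 3 → write 1 carry 1
  0×3+1 = 1 → write 1
  1×3 = 3 → write 1 carry 1
  remaining carry: 1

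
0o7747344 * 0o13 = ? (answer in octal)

Multiply each base-8 digit by 11, carrying:
  4×11 = 44 → write 4 carry 5
  4×11+5 = 49 → write 1 carry 6
  3×11+6 = 39 → write 7 carry 4
  7×11+4 = 81 → write 1 carry 10
  4×11+10 = 54 → write 6 carry 6
  7×11+6 = 83 → write 3 carry 10
  7×11+10 = 87 → write 7 carry 10
  remaining carry: 12

0o127361714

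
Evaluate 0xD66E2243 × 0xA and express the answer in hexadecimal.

Multiply each base-16 digit by 10, carrying:
  3×10 = 30 → write E carry 1
  4×10+1 = 41 → write 9 carry 2
  2×10+2 = 22 → write 6 carry 1
  2×10+1 = 21 → write 5 carry 1
  E×10+1 = 141 → write D carry 8
  6×10+8 = 68 → write 4 carry 4
  6×10+4 = 64 → write 0 carry 4
  D×10+4 = 134 → write 6 carry 8
  remaining carry: 8

0x8604D569E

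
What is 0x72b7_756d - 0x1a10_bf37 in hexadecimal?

0x58a6b636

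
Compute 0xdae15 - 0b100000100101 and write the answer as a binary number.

0b11011010010111110000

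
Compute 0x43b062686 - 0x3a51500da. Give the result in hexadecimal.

0x95f125ac

Subtract column by column in base 16:
  6-a → c (borrow)
  8-d-1 → a (borrow)
  6-0-1 → 5
  2-0 → 2
  6-5 → 1
  0-1 → f (borrow)
  b-5-1 → 5
  3-a → 9 (borrow)
  4-3-1 → 0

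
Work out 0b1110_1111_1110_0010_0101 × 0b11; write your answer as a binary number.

Multiply each base-2 digit by 3, carrying:
  1×3 = 3 → write 1 carry 1
  0×3+1 = 1 → write 1
  1×3 = 3 → write 1 carry 1
  0×3+1 = 1 → write 1
  0×3 = 0 → write 0
  1×3 = 3 → write 1 carry 1
  0×3+1 = 1 → write 1
  0×3 = 0 → write 0
  0×3 = 0 → write 0
  1×3 = 3 → write 1 carry 1
  1×3+1 = 4 → write 0 carry 2
  1×3+2 = 5 → write 1 carry 2
  1×3+2 = 5 → write 1 carry 2
  1×3+2 = 5 → write 1 carry 2
  1×3+2 = 5 → write 1 carry 2
  1×3+2 = 5 → write 1 carry 2
  0×3+2 = 2 → write 0 carry 1
  1×3+1 = 4 → write 0 carry 2
  1×3+2 = 5 → write 1 carry 2
  1×3+2 = 5 → write 1 carry 2
  remaining carry: 10

0b1011001111101001101111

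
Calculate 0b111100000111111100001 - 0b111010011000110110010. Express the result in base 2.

0b1101111000101111

Subtract column by column in base 2:
  1-0 → 1
  0-1 → 1 (borrow)
  0-0-1 → 1 (borrow)
  0-0-1 → 1 (borrow)
  0-1-1 → 0 (borrow)
  1-1-1 → 1 (borrow)
  1-0-1 → 0
  1-1 → 0
  1-1 → 0
  1-0 → 1
  1-0 → 1
  1-0 → 1
  0-1 → 1 (borrow)
  0-1-1 → 0 (borrow)
  0-0-1 → 1 (borrow)
  0-0-1 → 1 (borrow)
  0-1-1 → 0 (borrow)
  1-0-1 → 0
  1-1 → 0
  1-1 → 0
  1-1 → 0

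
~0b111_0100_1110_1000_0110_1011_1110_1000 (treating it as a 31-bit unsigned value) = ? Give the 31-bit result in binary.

0b0001011000101111001010000010111

Invert each bit: 1110100111010000110101111101000 → 0001011000101111001010000010111.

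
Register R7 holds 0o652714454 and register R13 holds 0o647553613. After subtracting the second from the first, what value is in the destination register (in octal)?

0o3140641

Subtract column by column in base 8:
  4-3 → 1
  5-1 → 4
  4-6 → 6 (borrow)
  4-3-1 → 0
  1-5 → 4 (borrow)
  7-5-1 → 1
  2-7 → 3 (borrow)
  5-4-1 → 0
  6-6 → 0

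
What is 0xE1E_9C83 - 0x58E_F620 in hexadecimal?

Subtract column by column in base 16:
  3-0 → 3
  8-2 → 6
  C-6 → 6
  9-F → A (borrow)
  E-E-1 → F (borrow)
  1-8-1 → 8 (borrow)
  E-5-1 → 8

0x88FA663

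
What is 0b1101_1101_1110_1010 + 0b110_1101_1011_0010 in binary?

0b10100101110011100

Add column by column in base 2, right to left:
  0+0 = 0
  1+1 = 0 carry 1
  0+0+1 = 1
  1+0 = 1
  0+1 = 1
  1+1 = 0 carry 1
  1+0+1 = 0 carry 1
  1+1+1 = 1 carry 1
  1+1+1 = 1 carry 1
  0+0+1 = 1
  1+1 = 0 carry 1
  1+1+1 = 1 carry 1
  1+0+1 = 0 carry 1
  0+1+1 = 0 carry 1
  1+1+1 = 1 carry 1
  1+0+1 = 0 carry 1
  final carry 1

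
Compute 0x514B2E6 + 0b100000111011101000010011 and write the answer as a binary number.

0b101100110000110110011111001

0x514B2E6 = 0b101000101001011001011100110 in binary.
Add column by column in base 2, right to left:
  0+1 = 1
  1+1 = 0 carry 1
  1+0+1 = 0 carry 1
  0+0+1 = 1
  0+1 = 1
  1+0 = 1
  1+0 = 1
  1+0 = 1
  0+0 = 0
  1+1 = 0 carry 1
  0+0+1 = 1
  0+1 = 1
  1+1 = 0 carry 1
  1+1+1 = 1 carry 1
  0+0+1 = 1
  1+1 = 0 carry 1
  0+1+1 = 0 carry 1
  0+1+1 = 0 carry 1
  1+0+1 = 0 carry 1
  0+0+1 = 1
  1+0 = 1
  0+0 = 0
  0+0 = 0
  0+1 = 1
  1+0 = 1
  0+0 = 0
  1+0 = 1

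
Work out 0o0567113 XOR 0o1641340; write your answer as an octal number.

XOR each oct digit independently (no carries):
  0^1=1, 5^6=3, 6^4=2, 7^1=6, 1^3=2, 1^4=5, 3^0=3

0o1326253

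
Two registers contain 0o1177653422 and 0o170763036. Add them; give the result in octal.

0o1370636460

Add column by column in base 8, right to left:
  2+6 = 0 carry 1
  2+3+1 = 6
  4+0 = 4
  3+3 = 6
  5+6 = 3 carry 1
  6+7+1 = 6 carry 1
  7+0+1 = 0 carry 1
  7+7+1 = 7 carry 1
  1+1+1 = 3
  1+0 = 1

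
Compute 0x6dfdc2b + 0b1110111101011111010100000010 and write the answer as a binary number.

0b10101110101011101000100101101

0x6dfdc2b = 0b110110111111101110000101011 in binary.
Add column by column in base 2, right to left:
  1+0 = 1
  1+1 = 0 carry 1
  0+0+1 = 1
  1+0 = 1
  0+0 = 0
  1+0 = 1
  0+0 = 0
  0+0 = 0
  0+1 = 1
  0+0 = 0
  1+1 = 0 carry 1
  1+0+1 = 0 carry 1
  1+1+1 = 1 carry 1
  0+1+1 = 0 carry 1
  1+1+1 = 1 carry 1
  1+1+1 = 1 carry 1
  1+1+1 = 1 carry 1
  1+0+1 = 0 carry 1
  1+1+1 = 1 carry 1
  1+0+1 = 0 carry 1
  1+1+1 = 1 carry 1
  0+1+1 = 0 carry 1
  1+1+1 = 1 carry 1
  1+1+1 = 1 carry 1
  0+0+1 = 1
  1+1 = 0 carry 1
  1+1+1 = 1 carry 1
  0+1+1 = 0 carry 1
  final carry 1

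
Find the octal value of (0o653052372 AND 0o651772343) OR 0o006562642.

0o653052372 AND 0o651772343 = 0o651052342.
Then OR with 0o006562642.

0o657572742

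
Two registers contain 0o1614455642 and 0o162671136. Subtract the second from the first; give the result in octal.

0o1431564504

Subtract column by column in base 8:
  2-6 → 4 (borrow)
  4-3-1 → 0
  6-1 → 5
  5-1 → 4
  5-7 → 6 (borrow)
  4-6-1 → 5 (borrow)
  4-2-1 → 1
  1-6 → 3 (borrow)
  6-1-1 → 4
  1-0 → 1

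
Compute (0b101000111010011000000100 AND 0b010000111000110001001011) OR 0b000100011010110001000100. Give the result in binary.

0b101000111010011000000100 AND 0b010000111000110001001011 = 0b000000111000010000000000.
Then OR with 0b000100011010110001000100.

0b100111010110001000100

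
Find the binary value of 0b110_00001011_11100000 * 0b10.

0b11000001011111000000

Multiply each base-2 digit by 2, carrying:
  0×2 = 0 → write 0
  0×2 = 0 → write 0
  0×2 = 0 → write 0
  0×2 = 0 → write 0
  0×2 = 0 → write 0
  1×2 = 2 → write 0 carry 1
  1×2+1 = 3 → write 1 carry 1
  1×2+1 = 3 → write 1 carry 1
  1×2+1 = 3 → write 1 carry 1
  1×2+1 = 3 → write 1 carry 1
  0×2+1 = 1 → write 1
  1×2 = 2 → write 0 carry 1
  0×2+1 = 1 → write 1
  0×2 = 0 → write 0
  0×2 = 0 → write 0
  0×2 = 0 → write 0
  0×2 = 0 → write 0
  1×2 = 2 → write 0 carry 1
  1×2+1 = 3 → write 1 carry 1
  remaining carry: 1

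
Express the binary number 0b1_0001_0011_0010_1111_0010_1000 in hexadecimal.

0x1132f28

Group the bits into nibbles: 0001 0001 0011 0010 1111 0010 1000 → 1132f28.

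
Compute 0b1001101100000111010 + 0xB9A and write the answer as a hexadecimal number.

0x4E3D4

0b1001101100000111010 = 0x4D83A in hexadecimal.
Add column by column in base 16, right to left:
  A+A = 4 carry 1
  3+9+1 = D
  8+B = 3 carry 1
  D+0+1 = E
  4+0 = 4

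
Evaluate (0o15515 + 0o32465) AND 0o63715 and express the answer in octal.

0o40200

Add column by column in base 8, right to left:
  5+5 = 2 carry 1
  1+6+1 = 0 carry 1
  5+4+1 = 2 carry 1
  5+2+1 = 0 carry 1
  1+3+1 = 5
Sum = 0o50202; now AND with 0o63715:
  5&6=4, 0&3=0, 2&7=2, 0&1=0, 2&5=0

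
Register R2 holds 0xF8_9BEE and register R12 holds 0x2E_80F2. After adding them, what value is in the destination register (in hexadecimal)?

0x1271CE0

Add column by column in base 16, right to left:
  E+2 = 0 carry 1
  E+F+1 = E carry 1
  B+0+1 = C
  9+8 = 1 carry 1
  8+E+1 = 7 carry 1
  F+2+1 = 2 carry 1
  final carry 1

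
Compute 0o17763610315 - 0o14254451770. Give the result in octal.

0o3507136325

Subtract column by column in base 8:
  5-0 → 5
  1-7 → 2 (borrow)
  3-7-1 → 3 (borrow)
  0-1-1 → 6 (borrow)
  1-5-1 → 3 (borrow)
  6-4-1 → 1
  3-4 → 7 (borrow)
  6-5-1 → 0
  7-2 → 5
  7-4 → 3
  1-1 → 0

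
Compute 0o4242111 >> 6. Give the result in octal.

Shifting right by 6 bits = 2 oct digits: drop the last 2.

0o42421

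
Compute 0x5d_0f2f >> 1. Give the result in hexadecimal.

0x2e8797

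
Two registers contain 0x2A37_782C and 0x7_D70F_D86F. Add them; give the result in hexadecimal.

0x80147509B

Add column by column in base 16, right to left:
  C+F = B carry 1
  2+6+1 = 9
  8+8 = 0 carry 1
  7+D+1 = 5 carry 1
  7+F+1 = 7 carry 1
  3+0+1 = 4
  A+7 = 1 carry 1
  2+D+1 = 0 carry 1
  0+7+1 = 8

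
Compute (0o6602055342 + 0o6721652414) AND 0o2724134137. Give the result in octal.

0o520124116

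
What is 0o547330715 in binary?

0b101100111011011000111001101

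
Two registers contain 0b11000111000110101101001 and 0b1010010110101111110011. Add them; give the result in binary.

0b100011001111100101011100

Add column by column in base 2, right to left:
  1+1 = 0 carry 1
  0+1+1 = 0 carry 1
  0+0+1 = 1
  1+0 = 1
  0+1 = 1
  1+1 = 0 carry 1
  1+1+1 = 1 carry 1
  0+1+1 = 0 carry 1
  1+1+1 = 1 carry 1
  0+1+1 = 0 carry 1
  1+0+1 = 0 carry 1
  1+1+1 = 1 carry 1
  0+0+1 = 1
  0+1 = 1
  0+1 = 1
  1+0 = 1
  1+1 = 0 carry 1
  1+0+1 = 0 carry 1
  0+0+1 = 1
  0+1 = 1
  0+0 = 0
  1+1 = 0 carry 1
  1+0+1 = 0 carry 1
  final carry 1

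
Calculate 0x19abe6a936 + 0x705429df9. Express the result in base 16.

Add column by column in base 16, right to left:
  6+9 = f
  3+f = 2 carry 1
  9+d+1 = 7 carry 1
  a+9+1 = 4 carry 1
  6+2+1 = 9
  e+4 = 2 carry 1
  b+5+1 = 1 carry 1
  a+0+1 = b
  9+7 = 0 carry 1
  1+0+1 = 2

0x20b129472f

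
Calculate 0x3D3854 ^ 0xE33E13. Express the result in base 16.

0xDE0647

XOR each hex digit independently (no carries):
  3^E=D, D^3=E, 3^3=0, 8^E=6, 5^1=4, 4^3=7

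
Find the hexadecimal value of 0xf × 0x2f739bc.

0x2c7c6204

Multiply each base-16 digit by 15, carrying:
  c×15 = 180 → write 4 carry 11
  b×15+11 = 176 → write 0 carry 11
  9×15+11 = 146 → write 2 carry 9
  3×15+9 = 54 → write 6 carry 3
  7×15+3 = 108 → write c carry 6
  f×15+6 = 231 → write 7 carry 14
  2×15+14 = 44 → write c carry 2
  remaining carry: 2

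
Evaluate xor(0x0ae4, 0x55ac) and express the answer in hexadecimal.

0x5f48

XOR each hex digit independently (no carries):
  0^5=5, a^5=f, e^a=4, 4^c=8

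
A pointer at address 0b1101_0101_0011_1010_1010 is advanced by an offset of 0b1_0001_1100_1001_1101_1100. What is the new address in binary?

0b111110001110110000110

Add column by column in base 2, right to left:
  0+0 = 0
  1+0 = 1
  0+1 = 1
  1+1 = 0 carry 1
  0+1+1 = 0 carry 1
  1+0+1 = 0 carry 1
  0+1+1 = 0 carry 1
  1+1+1 = 1 carry 1
  1+1+1 = 1 carry 1
  1+0+1 = 0 carry 1
  0+0+1 = 1
  0+1 = 1
  1+0 = 1
  0+0 = 0
  1+1 = 0 carry 1
  0+1+1 = 0 carry 1
  1+1+1 = 1 carry 1
  0+0+1 = 1
  1+0 = 1
  1+0 = 1
  0+1 = 1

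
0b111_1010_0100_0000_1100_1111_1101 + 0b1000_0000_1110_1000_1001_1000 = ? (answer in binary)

0b1000001001001111010110010101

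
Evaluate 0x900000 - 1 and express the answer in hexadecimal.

0x8FFFFF

The trailing 5 digits are 0, so subtracting 1 borrows through: they become F and the next digit up decrements.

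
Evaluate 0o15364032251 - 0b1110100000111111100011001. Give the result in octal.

0o15177732620

0b1110100000111111100011001 = 0o164077431 in octal.
Subtract column by column in base 8:
  1-1 → 0
  5-3 → 2
  2-4 → 6 (borrow)
  2-7-1 → 2 (borrow)
  3-7-1 → 3 (borrow)
  0-0-1 → 7 (borrow)
  4-4-1 → 7 (borrow)
  6-6-1 → 7 (borrow)
  3-1-1 → 1
  5-0 → 5
  1-0 → 1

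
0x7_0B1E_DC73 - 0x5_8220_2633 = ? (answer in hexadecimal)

Subtract column by column in base 16:
  3-3 → 0
  7-3 → 4
  C-6 → 6
  D-2 → B
  E-0 → E
  1-2 → F (borrow)
  B-2-1 → 8
  0-8 → 8 (borrow)
  7-5-1 → 1

0x188FEB640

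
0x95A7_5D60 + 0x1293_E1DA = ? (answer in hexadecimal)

0xA83B3F3A

Add column by column in base 16, right to left:
  0+A = A
  6+D = 3 carry 1
  D+1+1 = F
  5+E = 3 carry 1
  7+3+1 = B
  A+9 = 3 carry 1
  5+2+1 = 8
  9+1 = A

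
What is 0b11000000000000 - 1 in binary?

The trailing 12 digits are 0, so subtracting 1 borrows through: they become 1 and the next digit up decrements.

0b10111111111111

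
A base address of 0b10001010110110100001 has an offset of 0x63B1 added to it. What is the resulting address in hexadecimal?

0x91152

0b10001010110110100001 = 0x8ADA1 in hexadecimal.
Add column by column in base 16, right to left:
  1+1 = 2
  A+B = 5 carry 1
  D+3+1 = 1 carry 1
  A+6+1 = 1 carry 1
  8+0+1 = 9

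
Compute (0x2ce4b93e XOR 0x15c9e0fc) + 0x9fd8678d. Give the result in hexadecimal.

First 0x2ce4b93e XOR 0x15c9e0fc = 0x392d59c2.
Add column by column in base 16, right to left:
  2+d = f
  c+8 = 4 carry 1
  9+7+1 = 1 carry 1
  5+6+1 = c
  d+8 = 5 carry 1
  2+d+1 = 0 carry 1
  9+f+1 = 9 carry 1
  3+9+1 = d

0xd905c14f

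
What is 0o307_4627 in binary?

Each octal digit is 3 bits: 3=011 0=000 7=111 4=100 6=110 2=010 7=111.

0b11000111100110010111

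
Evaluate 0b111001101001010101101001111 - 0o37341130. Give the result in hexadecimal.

0x6B6E8F7

0b111001101001010101101001111 = 0x734AB4F in hexadecimal.
0o37341130 = 0x7DC258 in hexadecimal.
Subtract column by column in base 16:
  F-8 → 7
  4-5 → F (borrow)
  B-2-1 → 8
  A-C → E (borrow)
  4-D-1 → 6 (borrow)
  3-7-1 → B (borrow)
  7-0-1 → 6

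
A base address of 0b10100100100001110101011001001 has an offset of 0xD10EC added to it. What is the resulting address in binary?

0xD10EC = 0b11010001000011101100 in binary.
Add column by column in base 2, right to left:
  1+0 = 1
  0+0 = 0
  0+1 = 1
  1+1 = 0 carry 1
  0+0+1 = 1
  0+1 = 1
  1+1 = 0 carry 1
  1+1+1 = 1 carry 1
  0+0+1 = 1
  1+0 = 1
  0+0 = 0
  1+0 = 1
  0+1 = 1
  1+0 = 1
  1+0 = 1
  1+0 = 1
  0+1 = 1
  0+0 = 0
  0+1 = 1
  0+1 = 1
  1+0 = 1
  0+0 = 0
  0+0 = 0
  1+0 = 1
  0+0 = 0
  0+0 = 0
  1+0 = 1
  0+0 = 0
  1+0 = 1

0b10100100111011111101110110101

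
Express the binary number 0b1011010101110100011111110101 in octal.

0o1325643765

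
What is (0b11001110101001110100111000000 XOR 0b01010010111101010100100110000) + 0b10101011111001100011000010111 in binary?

First 0b11001110101001110100111000000 XOR 0b01010010111101010100100110000 = 0b10011100010100100000011110000.
Add column by column in base 2, right to left:
  0+1 = 1
  0+1 = 1
  0+1 = 1
  0+0 = 0
  1+1 = 0 carry 1
  1+0+1 = 0 carry 1
  1+0+1 = 0 carry 1
  1+0+1 = 0 carry 1
  0+0+1 = 1
  0+1 = 1
  0+1 = 1
  0+0 = 0
  0+0 = 0
  0+0 = 0
  1+1 = 0 carry 1
  0+1+1 = 0 carry 1
  0+0+1 = 1
  1+0 = 1
  0+1 = 1
  1+1 = 0 carry 1
  0+1+1 = 0 carry 1
  0+1+1 = 0 carry 1
  0+1+1 = 0 carry 1
  1+0+1 = 0 carry 1
  1+1+1 = 1 carry 1
  1+0+1 = 0 carry 1
  0+1+1 = 0 carry 1
  0+0+1 = 1
  1+1 = 0 carry 1
  final carry 1

0b101001000001110000011100000111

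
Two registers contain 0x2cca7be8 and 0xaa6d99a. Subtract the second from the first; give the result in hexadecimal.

0x2223a24e

Subtract column by column in base 16:
  8-a → e (borrow)
  e-9-1 → 4
  b-9 → 2
  7-d → a (borrow)
  a-6-1 → 3
  c-a → 2
  c-a → 2
  2-0 → 2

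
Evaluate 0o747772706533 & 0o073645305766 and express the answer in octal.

0o043640304522

AND each oct digit independently (no carries):
  7&0=0, 4&7=4, 7&3=3, 7&6=6, 7&4=4, 2&5=0, 7&3=3, 0&0=0, 6&5=4, 5&7=5, 3&6=2, 3&6=2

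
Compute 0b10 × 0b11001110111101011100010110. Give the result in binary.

Multiply each base-2 digit by 2, carrying:
  0×2 = 0 → write 0
  1×2 = 2 → write 0 carry 1
  1×2+1 = 3 → write 1 carry 1
  0×2+1 = 1 → write 1
  1×2 = 2 → write 0 carry 1
  0×2+1 = 1 → write 1
  0×2 = 0 → write 0
  0×2 = 0 → write 0
  1×2 = 2 → write 0 carry 1
  1×2+1 = 3 → write 1 carry 1
  1×2+1 = 3 → write 1 carry 1
  0×2+1 = 1 → write 1
  1×2 = 2 → write 0 carry 1
  0×2+1 = 1 → write 1
  1×2 = 2 → write 0 carry 1
  1×2+1 = 3 → write 1 carry 1
  1×2+1 = 3 → write 1 carry 1
  1×2+1 = 3 → write 1 carry 1
  0×2+1 = 1 → write 1
  1×2 = 2 → write 0 carry 1
  1×2+1 = 3 → write 1 carry 1
  1×2+1 = 3 → write 1 carry 1
  0×2+1 = 1 → write 1
  0×2 = 0 → write 0
  1×2 = 2 → write 0 carry 1
  1×2+1 = 3 → write 1 carry 1
  remaining carry: 1

0b110011101111010111000101100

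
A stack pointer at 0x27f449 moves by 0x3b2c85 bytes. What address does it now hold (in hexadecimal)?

0x6320ce

Add column by column in base 16, right to left:
  9+5 = e
  4+8 = c
  4+c = 0 carry 1
  f+2+1 = 2 carry 1
  7+b+1 = 3 carry 1
  2+3+1 = 6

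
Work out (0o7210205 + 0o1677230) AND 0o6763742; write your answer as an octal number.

Add column by column in base 8, right to left:
  5+0 = 5
  0+3 = 3
  2+2 = 4
  0+7 = 7
  1+7 = 0 carry 1
  2+6+1 = 1 carry 1
  7+1+1 = 1 carry 1
  final carry 1
Sum = 0o11107435; now AND with 0o6763742:
  1&0=0, 1&6=0, 1&7=1, 0&6=0, 7&3=3, 4&7=4, 3&4=0, 5&2=0

0o103400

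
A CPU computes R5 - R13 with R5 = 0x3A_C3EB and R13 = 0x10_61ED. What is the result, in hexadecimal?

Subtract column by column in base 16:
  B-D → E (borrow)
  E-E-1 → F (borrow)
  3-1-1 → 1
  C-6 → 6
  A-0 → A
  3-1 → 2

0x2A61FE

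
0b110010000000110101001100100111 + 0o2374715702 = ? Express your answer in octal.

0o10575567351

0b110010000000110101001100100111 = 0o6200651447 in octal.
Add column by column in base 8, right to left:
  7+2 = 1 carry 1
  4+0+1 = 5
  4+7 = 3 carry 1
  1+5+1 = 7
  5+1 = 6
  6+7 = 5 carry 1
  0+4+1 = 5
  0+7 = 7
  2+3 = 5
  6+2 = 0 carry 1
  final carry 1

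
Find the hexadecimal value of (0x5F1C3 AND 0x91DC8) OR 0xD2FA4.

0xD3FE4

0x5F1C3 AND 0x91DC8 = 0x111C0.
Then OR with 0xD2FA4.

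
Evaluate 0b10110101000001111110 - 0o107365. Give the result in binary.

0o107365 = 0b1000111011110101 in binary.
Subtract column by column in base 2:
  0-1 → 1 (borrow)
  1-0-1 → 0
  1-1 → 0
  1-0 → 1
  1-1 → 0
  1-1 → 0
  1-1 → 0
  0-1 → 1 (borrow)
  0-0-1 → 1 (borrow)
  0-1-1 → 0 (borrow)
  0-1-1 → 0 (borrow)
  0-1-1 → 0 (borrow)
  1-0-1 → 0
  0-0 → 0
  1-0 → 1
  0-1 → 1 (borrow)
  1-0-1 → 0
  1-0 → 1
  0-0 → 0
  1-0 → 1

0b10101100000110001001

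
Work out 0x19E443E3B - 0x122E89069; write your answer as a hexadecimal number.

0x7B5BADD2

Subtract column by column in base 16:
  B-9 → 2
  3-6 → D (borrow)
  E-0-1 → D
  3-9 → A (borrow)
  4-8-1 → B (borrow)
  4-E-1 → 5 (borrow)
  E-2-1 → B
  9-2 → 7
  1-1 → 0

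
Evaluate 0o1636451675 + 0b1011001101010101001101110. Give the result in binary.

0b1111111000001111111000101011

0o1636451675 = 0b1110011110100101001110111101 in binary.
Add column by column in base 2, right to left:
  1+0 = 1
  0+1 = 1
  1+1 = 0 carry 1
  1+1+1 = 1 carry 1
  1+0+1 = 0 carry 1
  1+1+1 = 1 carry 1
  0+1+1 = 0 carry 1
  1+0+1 = 0 carry 1
  1+0+1 = 0 carry 1
  1+1+1 = 1 carry 1
  0+0+1 = 1
  0+1 = 1
  1+0 = 1
  0+1 = 1
  1+0 = 1
  0+1 = 1
  0+0 = 0
  1+1 = 0 carry 1
  0+1+1 = 0 carry 1
  1+0+1 = 0 carry 1
  1+0+1 = 0 carry 1
  1+1+1 = 1 carry 1
  1+1+1 = 1 carry 1
  0+0+1 = 1
  0+1 = 1
  1+0 = 1
  1+0 = 1
  1+0 = 1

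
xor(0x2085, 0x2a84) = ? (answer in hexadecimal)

XOR each hex digit independently (no carries):
  2^2=0, 0^a=a, 8^8=0, 5^4=1

0x0a01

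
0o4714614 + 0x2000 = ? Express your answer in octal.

0x2000 = 0o20000 in octal.
Add column by column in base 8, right to left:
  4+0 = 4
  1+0 = 1
  6+0 = 6
  4+0 = 4
  1+2 = 3
  7+0 = 7
  4+0 = 4

0o4734614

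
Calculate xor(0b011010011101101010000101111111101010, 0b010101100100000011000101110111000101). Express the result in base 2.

XOR bit by bit (1 where the bits differ):
  011010011101101010000101111111101010
^ 010101100100000011000101110111000101
= 001111111001101001000000001000101111

0b001111111001101001000000001000101111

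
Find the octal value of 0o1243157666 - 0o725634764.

0o315322702

Subtract column by column in base 8:
  6-4 → 2
  6-6 → 0
  6-7 → 7 (borrow)
  7-4-1 → 2
  5-3 → 2
  1-6 → 3 (borrow)
  3-5-1 → 5 (borrow)
  4-2-1 → 1
  2-7 → 3 (borrow)
  1-0-1 → 0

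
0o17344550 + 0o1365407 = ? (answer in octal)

Add column by column in base 8, right to left:
  0+7 = 7
  5+0 = 5
  5+4 = 1 carry 1
  4+5+1 = 2 carry 1
  4+6+1 = 3 carry 1
  3+3+1 = 7
  7+1 = 0 carry 1
  1+0+1 = 2

0o20732157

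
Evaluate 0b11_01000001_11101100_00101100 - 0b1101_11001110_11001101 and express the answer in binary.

Subtract column by column in base 2:
  0-1 → 1 (borrow)
  0-0-1 → 1 (borrow)
  1-1-1 → 1 (borrow)
  1-1-1 → 1 (borrow)
  0-0-1 → 1 (borrow)
  1-0-1 → 0
  0-1 → 1 (borrow)
  0-1-1 → 0 (borrow)
  0-0-1 → 1 (borrow)
  0-1-1 → 0 (borrow)
  1-1-1 → 1 (borrow)
  1-1-1 → 1 (borrow)
  0-0-1 → 1 (borrow)
  1-0-1 → 0
  1-1 → 0
  1-1 → 0
  1-1 → 0
  0-0 → 0
  0-1 → 1 (borrow)
  0-1-1 → 0 (borrow)
  0-0-1 → 1 (borrow)
  0-0-1 → 1 (borrow)
  1-0-1 → 0
  0-0 → 0
  1-0 → 1
  1-0 → 1

0b11001101000001110101011111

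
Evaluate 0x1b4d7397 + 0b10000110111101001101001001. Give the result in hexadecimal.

0b10000110111101001101001001 = 0x21bd349 in hexadecimal.
Add column by column in base 16, right to left:
  7+9 = 0 carry 1
  9+4+1 = e
  3+3 = 6
  7+d = 4 carry 1
  d+b+1 = 9 carry 1
  4+1+1 = 6
  b+2 = d
  1+0 = 1

0x1d6946e0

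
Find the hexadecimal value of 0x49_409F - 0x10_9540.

0x38AB5F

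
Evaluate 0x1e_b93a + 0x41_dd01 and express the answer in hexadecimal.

0x60963b

Add column by column in base 16, right to left:
  a+1 = b
  3+0 = 3
  9+d = 6 carry 1
  b+d+1 = 9 carry 1
  e+1+1 = 0 carry 1
  1+4+1 = 6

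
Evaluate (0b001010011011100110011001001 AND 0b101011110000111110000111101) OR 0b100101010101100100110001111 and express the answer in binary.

0b001010011011100110011001001 AND 0b101011110000111110000111101 = 0b001010010000100110000001001.
Then OR with 0b100101010101100100110001111.

0b101111010101100110110001111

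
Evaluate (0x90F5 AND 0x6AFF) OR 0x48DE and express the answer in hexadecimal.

0x48FF

0x90F5 AND 0x6AFF = 0x00F5.
Then OR with 0x48DE.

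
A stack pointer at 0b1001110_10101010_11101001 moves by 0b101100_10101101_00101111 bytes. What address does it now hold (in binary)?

Add column by column in base 2, right to left:
  1+1 = 0 carry 1
  0+1+1 = 0 carry 1
  0+1+1 = 0 carry 1
  1+1+1 = 1 carry 1
  0+0+1 = 1
  1+1 = 0 carry 1
  1+0+1 = 0 carry 1
  1+0+1 = 0 carry 1
  0+1+1 = 0 carry 1
  1+0+1 = 0 carry 1
  0+1+1 = 0 carry 1
  1+1+1 = 1 carry 1
  0+0+1 = 1
  1+1 = 0 carry 1
  0+0+1 = 1
  1+1 = 0 carry 1
  0+0+1 = 1
  1+0 = 1
  1+1 = 0 carry 1
  1+1+1 = 1 carry 1
  0+0+1 = 1
  0+1 = 1
  1+0 = 1

0b11110110101100000011000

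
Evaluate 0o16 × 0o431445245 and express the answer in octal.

0o7546012406

Multiply each base-8 digit by 14, carrying:
  5×14 = 70 → write 6 carry 8
  4×14+8 = 64 → write 0 carry 8
  2×14+8 = 36 → write 4 carry 4
  5×14+4 = 74 → write 2 carry 9
  4×14+9 = 65 → write 1 carry 8
  4×14+8 = 64 → write 0 carry 8
  1×14+8 = 22 → write 6 carry 2
  3×14+2 = 44 → write 4 carry 5
  4×14+5 = 61 → write 5 carry 7
  remaining carry: 7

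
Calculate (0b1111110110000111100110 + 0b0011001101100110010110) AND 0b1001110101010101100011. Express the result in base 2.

0b1000001000101100000

Add column by column in base 2, right to left:
  0+0 = 0
  1+1 = 0 carry 1
  1+1+1 = 1 carry 1
  0+0+1 = 1
  0+1 = 1
  1+0 = 1
  1+0 = 1
  1+1 = 0 carry 1
  1+1+1 = 1 carry 1
  0+0+1 = 1
  0+0 = 0
  0+1 = 1
  0+1 = 1
  1+0 = 1
  1+1 = 0 carry 1
  0+1+1 = 0 carry 1
  1+0+1 = 0 carry 1
  1+0+1 = 0 carry 1
  1+1+1 = 1 carry 1
  1+1+1 = 1 carry 1
  1+0+1 = 0 carry 1
  1+0+1 = 0 carry 1
  final carry 1
Sum = 0b10011000011101101111100; now AND with 0b1001110101010101100011:
  10011000011101101111100
& 01001110101010101100011
= 00001000001000101100000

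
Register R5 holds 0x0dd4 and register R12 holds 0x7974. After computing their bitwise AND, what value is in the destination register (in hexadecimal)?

AND each hex digit independently (no carries):
  0&7=0, d&9=9, d&7=5, 4&4=4

0x0954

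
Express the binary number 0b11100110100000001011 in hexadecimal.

Group the bits into nibbles: 1110 0110 1000 0000 1011 → e680b.

0xe680b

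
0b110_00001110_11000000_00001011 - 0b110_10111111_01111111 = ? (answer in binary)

0b110000010000000000010001100

Subtract column by column in base 2:
  1-1 → 0
  1-1 → 0
  0-1 → 1 (borrow)
  1-1-1 → 1 (borrow)
  0-1-1 → 0 (borrow)
  0-1-1 → 0 (borrow)
  0-1-1 → 0 (borrow)
  0-0-1 → 1 (borrow)
  0-1-1 → 0 (borrow)
  0-1-1 → 0 (borrow)
  0-1-1 → 0 (borrow)
  0-1-1 → 0 (borrow)
  0-1-1 → 0 (borrow)
  0-1-1 → 0 (borrow)
  1-0-1 → 0
  1-1 → 0
  0-0 → 0
  1-1 → 0
  1-1 → 0
  1-0 → 1
  0-0 → 0
  0-0 → 0
  0-0 → 0
  0-0 → 0
  0-0 → 0
  1-0 → 1
  1-0 → 1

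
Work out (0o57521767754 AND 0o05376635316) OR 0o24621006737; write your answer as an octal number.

0o25721627737

0o57521767754 AND 0o05376635316 = 0o05120625314.
Then OR with 0o24621006737.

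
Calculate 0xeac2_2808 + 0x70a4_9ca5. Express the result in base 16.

Add column by column in base 16, right to left:
  8+5 = d
  0+a = a
  8+c = 4 carry 1
  2+9+1 = c
  2+4 = 6
  c+a = 6 carry 1
  a+0+1 = b
  e+7 = 5 carry 1
  final carry 1

0x15b66c4ad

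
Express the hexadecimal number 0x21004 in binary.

Expand each hex digit to 4 bits: 2=0010 1=0001 0=0000 0=0000 4=0100.

0b100001000000000100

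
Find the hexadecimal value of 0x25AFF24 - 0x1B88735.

0xA277EF

Subtract column by column in base 16:
  4-5 → F (borrow)
  2-3-1 → E (borrow)
  F-7-1 → 7
  F-8 → 7
  A-8 → 2
  5-B → A (borrow)
  2-1-1 → 0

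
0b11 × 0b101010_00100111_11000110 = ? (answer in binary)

Multiply each base-2 digit by 3, carrying:
  0×3 = 0 → write 0
  1×3 = 3 → write 1 carry 1
  1×3+1 = 4 → write 0 carry 2
  0×3+2 = 2 → write 0 carry 1
  0×3+1 = 1 → write 1
  0×3 = 0 → write 0
  1×3 = 3 → write 1 carry 1
  1×3+1 = 4 → write 0 carry 2
  1×3+2 = 5 → write 1 carry 2
  1×3+2 = 5 → write 1 carry 2
  1×3+2 = 5 → write 1 carry 2
  0×3+2 = 2 → write 0 carry 1
  0×3+1 = 1 → write 1
  1×3 = 3 → write 1 carry 1
  0×3+1 = 1 → write 1
  0×3 = 0 → write 0
  0×3 = 0 → write 0
  1×3 = 3 → write 1 carry 1
  0×3+1 = 1 → write 1
  1×3 = 3 → write 1 carry 1
  0×3+1 = 1 → write 1
  1×3 = 3 → write 1 carry 1
  remaining carry: 1

0b11111100111011101010010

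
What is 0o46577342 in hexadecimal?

0x9AFEE2

Each octal digit is 3 bits: 4=100 6=110 5=101 7=111 7=111 3=011 4=100 2=010.
Group the bits into nibbles: 1001 1010 1111 1110 1110 0010 → 9AFEE2.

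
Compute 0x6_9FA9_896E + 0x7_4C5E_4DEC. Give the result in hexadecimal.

0xDEC07D75A

Add column by column in base 16, right to left:
  E+C = A carry 1
  6+E+1 = 5 carry 1
  9+D+1 = 7 carry 1
  8+4+1 = D
  9+E = 7 carry 1
  A+5+1 = 0 carry 1
  F+C+1 = C carry 1
  9+4+1 = E
  6+7 = D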